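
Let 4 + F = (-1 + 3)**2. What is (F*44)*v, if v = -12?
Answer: 0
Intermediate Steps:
F = 0 (F = -4 + (-1 + 3)**2 = -4 + 2**2 = -4 + 4 = 0)
(F*44)*v = (0*44)*(-12) = 0*(-12) = 0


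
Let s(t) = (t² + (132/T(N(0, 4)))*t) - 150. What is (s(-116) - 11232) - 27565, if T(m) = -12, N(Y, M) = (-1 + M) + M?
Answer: -24215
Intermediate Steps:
N(Y, M) = -1 + 2*M
s(t) = -150 + t² - 11*t (s(t) = (t² + (132/(-12))*t) - 150 = (t² + (132*(-1/12))*t) - 150 = (t² - 11*t) - 150 = -150 + t² - 11*t)
(s(-116) - 11232) - 27565 = ((-150 + (-116)² - 11*(-116)) - 11232) - 27565 = ((-150 + 13456 + 1276) - 11232) - 27565 = (14582 - 11232) - 27565 = 3350 - 27565 = -24215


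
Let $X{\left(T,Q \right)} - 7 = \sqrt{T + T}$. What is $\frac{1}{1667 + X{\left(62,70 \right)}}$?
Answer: $\frac{27}{45196} - \frac{\sqrt{31}}{1401076} \approx 0.00059342$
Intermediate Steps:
$X{\left(T,Q \right)} = 7 + \sqrt{2} \sqrt{T}$ ($X{\left(T,Q \right)} = 7 + \sqrt{T + T} = 7 + \sqrt{2 T} = 7 + \sqrt{2} \sqrt{T}$)
$\frac{1}{1667 + X{\left(62,70 \right)}} = \frac{1}{1667 + \left(7 + \sqrt{2} \sqrt{62}\right)} = \frac{1}{1667 + \left(7 + 2 \sqrt{31}\right)} = \frac{1}{1674 + 2 \sqrt{31}}$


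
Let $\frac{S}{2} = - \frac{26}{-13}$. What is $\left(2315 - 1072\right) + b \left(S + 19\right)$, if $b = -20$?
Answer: $783$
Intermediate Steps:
$S = 4$ ($S = 2 \left(- \frac{26}{-13}\right) = 2 \left(\left(-26\right) \left(- \frac{1}{13}\right)\right) = 2 \cdot 2 = 4$)
$\left(2315 - 1072\right) + b \left(S + 19\right) = \left(2315 - 1072\right) - 20 \left(4 + 19\right) = 1243 - 460 = 783$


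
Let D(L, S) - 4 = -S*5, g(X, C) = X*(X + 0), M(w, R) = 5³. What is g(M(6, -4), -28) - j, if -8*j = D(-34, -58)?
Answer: 62647/4 ≈ 15662.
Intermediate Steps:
M(w, R) = 125
g(X, C) = X² (g(X, C) = X*X = X²)
D(L, S) = 4 - 5*S (D(L, S) = 4 - S*5 = 4 - 5*S)
j = -147/4 (j = -(4 - 5*(-58))/8 = -(4 + 290)/8 = -⅛*294 = -147/4 ≈ -36.750)
g(M(6, -4), -28) - j = 125² - 1*(-147/4) = 15625 + 147/4 = 62647/4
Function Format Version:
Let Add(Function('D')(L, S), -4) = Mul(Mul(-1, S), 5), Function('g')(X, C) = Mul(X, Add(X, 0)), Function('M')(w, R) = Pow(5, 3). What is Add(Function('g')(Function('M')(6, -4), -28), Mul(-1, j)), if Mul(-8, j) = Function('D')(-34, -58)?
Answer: Rational(62647, 4) ≈ 15662.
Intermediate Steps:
Function('M')(w, R) = 125
Function('g')(X, C) = Pow(X, 2) (Function('g')(X, C) = Mul(X, X) = Pow(X, 2))
Function('D')(L, S) = Add(4, Mul(-5, S)) (Function('D')(L, S) = Add(4, Mul(Mul(-1, S), 5)) = Add(4, Mul(-5, S)))
j = Rational(-147, 4) (j = Mul(Rational(-1, 8), Add(4, Mul(-5, -58))) = Mul(Rational(-1, 8), Add(4, 290)) = Mul(Rational(-1, 8), 294) = Rational(-147, 4) ≈ -36.750)
Add(Function('g')(Function('M')(6, -4), -28), Mul(-1, j)) = Add(Pow(125, 2), Mul(-1, Rational(-147, 4))) = Add(15625, Rational(147, 4)) = Rational(62647, 4)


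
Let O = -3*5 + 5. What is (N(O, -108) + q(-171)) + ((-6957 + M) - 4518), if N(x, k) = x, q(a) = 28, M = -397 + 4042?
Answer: -7812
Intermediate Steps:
M = 3645
O = -10 (O = -15 + 5 = -10)
(N(O, -108) + q(-171)) + ((-6957 + M) - 4518) = (-10 + 28) + ((-6957 + 3645) - 4518) = 18 + (-3312 - 4518) = 18 - 7830 = -7812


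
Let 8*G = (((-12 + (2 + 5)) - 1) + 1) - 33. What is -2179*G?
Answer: 41401/4 ≈ 10350.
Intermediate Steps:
G = -19/4 (G = ((((-12 + (2 + 5)) - 1) + 1) - 33)/8 = ((((-12 + 7) - 1) + 1) - 33)/8 = (((-5 - 1) + 1) - 33)/8 = ((-6 + 1) - 33)/8 = (-5 - 33)/8 = (⅛)*(-38) = -19/4 ≈ -4.7500)
-2179*G = -2179*(-19/4) = 41401/4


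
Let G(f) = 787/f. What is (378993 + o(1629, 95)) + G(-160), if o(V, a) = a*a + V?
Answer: 62342733/160 ≈ 3.8964e+5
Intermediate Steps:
o(V, a) = V + a**2 (o(V, a) = a**2 + V = V + a**2)
(378993 + o(1629, 95)) + G(-160) = (378993 + (1629 + 95**2)) + 787/(-160) = (378993 + (1629 + 9025)) + 787*(-1/160) = (378993 + 10654) - 787/160 = 389647 - 787/160 = 62342733/160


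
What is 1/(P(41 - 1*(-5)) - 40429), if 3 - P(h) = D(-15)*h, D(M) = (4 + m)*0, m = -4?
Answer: -1/40426 ≈ -2.4737e-5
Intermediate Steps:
D(M) = 0 (D(M) = (4 - 4)*0 = 0*0 = 0)
P(h) = 3 (P(h) = 3 - 0*h = 3 - 1*0 = 3 + 0 = 3)
1/(P(41 - 1*(-5)) - 40429) = 1/(3 - 40429) = 1/(-40426) = -1/40426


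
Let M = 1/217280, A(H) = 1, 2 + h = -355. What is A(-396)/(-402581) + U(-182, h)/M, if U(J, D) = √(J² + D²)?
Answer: -1/402581 + 1520960*√3277 ≈ 8.7068e+7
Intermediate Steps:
h = -357 (h = -2 - 355 = -357)
M = 1/217280 ≈ 4.6024e-6
U(J, D) = √(D² + J²)
A(-396)/(-402581) + U(-182, h)/M = 1/(-402581) + √((-357)² + (-182)²)/(1/217280) = 1*(-1/402581) + √(127449 + 33124)*217280 = -1/402581 + √160573*217280 = -1/402581 + (7*√3277)*217280 = -1/402581 + 1520960*√3277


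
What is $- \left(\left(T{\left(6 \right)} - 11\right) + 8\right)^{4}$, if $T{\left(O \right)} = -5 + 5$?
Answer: $-81$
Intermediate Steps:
$T{\left(O \right)} = 0$
$- \left(\left(T{\left(6 \right)} - 11\right) + 8\right)^{4} = - \left(\left(0 - 11\right) + 8\right)^{4} = - \left(-11 + 8\right)^{4} = - \left(-3\right)^{4} = \left(-1\right) 81 = -81$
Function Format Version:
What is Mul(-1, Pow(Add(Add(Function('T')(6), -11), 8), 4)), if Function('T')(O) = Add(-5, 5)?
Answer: -81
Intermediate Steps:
Function('T')(O) = 0
Mul(-1, Pow(Add(Add(Function('T')(6), -11), 8), 4)) = Mul(-1, Pow(Add(Add(0, -11), 8), 4)) = Mul(-1, Pow(Add(-11, 8), 4)) = Mul(-1, Pow(-3, 4)) = Mul(-1, 81) = -81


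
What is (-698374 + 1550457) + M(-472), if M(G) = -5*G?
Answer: 854443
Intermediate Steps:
(-698374 + 1550457) + M(-472) = (-698374 + 1550457) - 5*(-472) = 852083 + 2360 = 854443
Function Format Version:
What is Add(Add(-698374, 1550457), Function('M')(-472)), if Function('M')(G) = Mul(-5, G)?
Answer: 854443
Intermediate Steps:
Add(Add(-698374, 1550457), Function('M')(-472)) = Add(Add(-698374, 1550457), Mul(-5, -472)) = Add(852083, 2360) = 854443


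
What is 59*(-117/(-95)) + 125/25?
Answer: 7378/95 ≈ 77.663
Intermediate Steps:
59*(-117/(-95)) + 125/25 = 59*(-117*(-1/95)) + 125*(1/25) = 59*(117/95) + 5 = 6903/95 + 5 = 7378/95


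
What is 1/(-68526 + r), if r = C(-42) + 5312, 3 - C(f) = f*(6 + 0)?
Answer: -1/62959 ≈ -1.5883e-5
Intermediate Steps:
C(f) = 3 - 6*f (C(f) = 3 - f*(6 + 0) = 3 - f*6 = 3 - 6*f)
r = 5567 (r = (3 - 6*(-42)) + 5312 = (3 + 252) + 5312 = 255 + 5312 = 5567)
1/(-68526 + r) = 1/(-68526 + 5567) = 1/(-62959) = -1/62959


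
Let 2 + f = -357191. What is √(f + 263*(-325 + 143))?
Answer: I*√405059 ≈ 636.44*I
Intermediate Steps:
f = -357193 (f = -2 - 357191 = -357193)
√(f + 263*(-325 + 143)) = √(-357193 + 263*(-325 + 143)) = √(-357193 + 263*(-182)) = √(-357193 - 47866) = √(-405059) = I*√405059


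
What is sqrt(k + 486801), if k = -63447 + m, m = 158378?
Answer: 2*sqrt(145433) ≈ 762.71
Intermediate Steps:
k = 94931 (k = -63447 + 158378 = 94931)
sqrt(k + 486801) = sqrt(94931 + 486801) = sqrt(581732) = 2*sqrt(145433)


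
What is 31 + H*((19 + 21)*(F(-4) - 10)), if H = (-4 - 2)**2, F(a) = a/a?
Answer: -12929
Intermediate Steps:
F(a) = 1
H = 36 (H = (-6)**2 = 36)
31 + H*((19 + 21)*(F(-4) - 10)) = 31 + 36*((19 + 21)*(1 - 10)) = 31 + 36*(40*(-9)) = 31 + 36*(-360) = 31 - 12960 = -12929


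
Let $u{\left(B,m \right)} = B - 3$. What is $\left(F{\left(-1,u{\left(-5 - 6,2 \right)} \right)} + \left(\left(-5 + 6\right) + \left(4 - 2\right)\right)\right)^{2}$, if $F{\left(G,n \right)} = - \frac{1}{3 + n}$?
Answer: $\frac{1156}{121} \approx 9.5537$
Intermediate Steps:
$u{\left(B,m \right)} = -3 + B$
$\left(F{\left(-1,u{\left(-5 - 6,2 \right)} \right)} + \left(\left(-5 + 6\right) + \left(4 - 2\right)\right)\right)^{2} = \left(- \frac{1}{3 - 14} + \left(\left(-5 + 6\right) + \left(4 - 2\right)\right)\right)^{2} = \left(- \frac{1}{3 - 14} + \left(1 + 2\right)\right)^{2} = \left(- \frac{1}{3 - 14} + 3\right)^{2} = \left(- \frac{1}{-11} + 3\right)^{2} = \left(\left(-1\right) \left(- \frac{1}{11}\right) + 3\right)^{2} = \left(\frac{1}{11} + 3\right)^{2} = \left(\frac{34}{11}\right)^{2} = \frac{1156}{121}$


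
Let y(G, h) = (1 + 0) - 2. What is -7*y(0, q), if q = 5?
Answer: 7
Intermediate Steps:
y(G, h) = -1 (y(G, h) = 1 - 2 = -1)
-7*y(0, q) = -7*(-1) = 7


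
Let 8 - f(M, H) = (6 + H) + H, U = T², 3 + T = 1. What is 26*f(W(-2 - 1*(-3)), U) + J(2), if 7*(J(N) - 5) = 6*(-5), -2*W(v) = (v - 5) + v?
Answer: -1087/7 ≈ -155.29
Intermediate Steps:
T = -2 (T = -3 + 1 = -2)
U = 4 (U = (-2)² = 4)
W(v) = 5/2 - v (W(v) = -((v - 5) + v)/2 = -((-5 + v) + v)/2 = -(-5 + 2*v)/2 = 5/2 - v)
f(M, H) = 2 - 2*H (f(M, H) = 8 - ((6 + H) + H) = 8 - (6 + 2*H) = 8 + (-6 - 2*H) = 2 - 2*H)
J(N) = 5/7 (J(N) = 5 + (6*(-5))/7 = 5 + (⅐)*(-30) = 5 - 30/7 = 5/7)
26*f(W(-2 - 1*(-3)), U) + J(2) = 26*(2 - 2*4) + 5/7 = 26*(2 - 8) + 5/7 = 26*(-6) + 5/7 = -156 + 5/7 = -1087/7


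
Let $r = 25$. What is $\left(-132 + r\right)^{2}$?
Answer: $11449$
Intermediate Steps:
$\left(-132 + r\right)^{2} = \left(-132 + 25\right)^{2} = \left(-107\right)^{2} = 11449$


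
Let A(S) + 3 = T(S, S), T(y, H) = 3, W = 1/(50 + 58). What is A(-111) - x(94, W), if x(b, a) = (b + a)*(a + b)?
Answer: -103083409/11664 ≈ -8837.7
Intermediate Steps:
W = 1/108 ≈ 0.0092593
x(b, a) = (a + b)² (x(b, a) = (a + b)*(a + b) = (a + b)²)
A(S) = 0 (A(S) = -3 + 3 = 0)
A(-111) - x(94, W) = 0 - (1/108 + 94)² = 0 - (10153/108)² = 0 - 1*103083409/11664 = 0 - 103083409/11664 = -103083409/11664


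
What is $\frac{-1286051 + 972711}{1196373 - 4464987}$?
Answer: $\frac{156670}{1634307} \approx 0.095863$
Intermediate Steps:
$\frac{-1286051 + 972711}{1196373 - 4464987} = - \frac{313340}{-3268614} = \left(-313340\right) \left(- \frac{1}{3268614}\right) = \frac{156670}{1634307}$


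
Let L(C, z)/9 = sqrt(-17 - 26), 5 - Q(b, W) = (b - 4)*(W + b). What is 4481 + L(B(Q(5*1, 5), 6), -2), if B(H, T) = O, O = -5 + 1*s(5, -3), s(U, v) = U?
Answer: 4481 + 9*I*sqrt(43) ≈ 4481.0 + 59.017*I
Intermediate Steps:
Q(b, W) = 5 - (-4 + b)*(W + b) (Q(b, W) = 5 - (b - 4)*(W + b) = 5 - (-4 + b)*(W + b))
O = 0 (O = -5 + 1*5 = -5 + 5 = 0)
B(H, T) = 0
L(C, z) = 9*I*sqrt(43) (L(C, z) = 9*sqrt(-17 - 26) = 9*sqrt(-43) = 9*(I*sqrt(43)) = 9*I*sqrt(43))
4481 + L(B(Q(5*1, 5), 6), -2) = 4481 + 9*I*sqrt(43)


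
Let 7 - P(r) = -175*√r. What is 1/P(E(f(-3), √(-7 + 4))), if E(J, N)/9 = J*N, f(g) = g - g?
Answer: ⅐ ≈ 0.14286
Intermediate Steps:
f(g) = 0
E(J, N) = 9*J*N (E(J, N) = 9*(J*N) = 9*J*N)
P(r) = 7 + 175*√r (P(r) = 7 - (-175)*√r = 7 + 175*√r)
1/P(E(f(-3), √(-7 + 4))) = 1/(7 + 175*√(9*0*√(-7 + 4))) = 1/(7 + 175*√(9*0*√(-3))) = 1/(7 + 175*√(9*0*(I*√3))) = 1/(7 + 175*√0) = 1/(7 + 175*0) = 1/(7 + 0) = 1/7 = ⅐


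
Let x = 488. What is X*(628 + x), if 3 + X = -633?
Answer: -709776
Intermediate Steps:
X = -636 (X = -3 - 633 = -636)
X*(628 + x) = -636*(628 + 488) = -636*1116 = -709776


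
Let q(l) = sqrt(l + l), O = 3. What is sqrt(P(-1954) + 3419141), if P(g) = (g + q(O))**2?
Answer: sqrt(7237263 - 3908*sqrt(6)) ≈ 2688.4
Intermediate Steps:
q(l) = sqrt(2)*sqrt(l) (q(l) = sqrt(2*l) = sqrt(2)*sqrt(l))
P(g) = (g + sqrt(6))**2 (P(g) = (g + sqrt(2)*sqrt(3))**2 = (g + sqrt(6))**2)
sqrt(P(-1954) + 3419141) = sqrt((-1954 + sqrt(6))**2 + 3419141) = sqrt(3419141 + (-1954 + sqrt(6))**2)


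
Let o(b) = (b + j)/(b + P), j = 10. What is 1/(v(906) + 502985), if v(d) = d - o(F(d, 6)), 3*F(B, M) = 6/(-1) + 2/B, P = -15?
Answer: 23102/11640900755 ≈ 1.9846e-6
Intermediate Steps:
F(B, M) = -2 + 2/(3*B) (F(B, M) = (6/(-1) + 2/B)/3 = (6*(-1) + 2/B)/3 = (-6 + 2/B)/3 = -2 + 2/(3*B))
o(b) = (10 + b)/(-15 + b) (o(b) = (b + 10)/(b - 15) = (10 + b)/(-15 + b))
v(d) = d - (8 + 2/(3*d))/(-17 + 2/(3*d)) (v(d) = d - (10 + (-2 + 2/(3*d)))/(-15 + (-2 + 2/(3*d))) = d - (8 + 2/(3*d))/(-17 + 2/(3*d)))
1/(v(906) + 502985) = 1/((2 + 22*906 + 51*906²)/(-2 + 51*906) + 502985) = 1/((2 + 19932 + 51*820836)/(-2 + 46206) + 502985) = 1/((2 + 19932 + 41862636)/46204 + 502985) = 1/((1/46204)*41882570 + 502985) = 1/(20941285/23102 + 502985) = 1/(11640900755/23102) = 23102/11640900755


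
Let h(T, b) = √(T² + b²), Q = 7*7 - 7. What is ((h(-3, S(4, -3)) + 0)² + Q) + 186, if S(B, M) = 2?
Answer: 241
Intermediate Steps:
Q = 42 (Q = 49 - 7 = 42)
((h(-3, S(4, -3)) + 0)² + Q) + 186 = ((√((-3)² + 2²) + 0)² + 42) + 186 = ((√(9 + 4) + 0)² + 42) + 186 = ((√13 + 0)² + 42) + 186 = ((√13)² + 42) + 186 = (13 + 42) + 186 = 55 + 186 = 241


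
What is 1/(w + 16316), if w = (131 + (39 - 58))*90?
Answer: 1/26396 ≈ 3.7885e-5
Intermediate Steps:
w = 10080 (w = (131 - 19)*90 = 112*90 = 10080)
1/(w + 16316) = 1/(10080 + 16316) = 1/26396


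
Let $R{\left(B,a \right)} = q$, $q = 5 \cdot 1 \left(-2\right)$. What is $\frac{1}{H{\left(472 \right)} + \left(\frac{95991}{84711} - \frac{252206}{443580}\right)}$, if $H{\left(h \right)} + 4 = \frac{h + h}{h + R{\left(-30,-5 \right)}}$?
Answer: $- \frac{43838789610}{61028886587} \approx -0.71833$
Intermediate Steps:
$q = -10$ ($q = 5 \left(-2\right) = -10$)
$R{\left(B,a \right)} = -10$
$H{\left(h \right)} = -4 + \frac{2 h}{-10 + h}$ ($H{\left(h \right)} = -4 + \frac{h + h}{h - 10} = -4 + \frac{2 h}{-10 + h}$)
$\frac{1}{H{\left(472 \right)} + \left(\frac{95991}{84711} - \frac{252206}{443580}\right)} = \frac{1}{\frac{2 \left(20 - 472\right)}{-10 + 472} + \left(\frac{95991}{84711} - \frac{252206}{443580}\right)} = \frac{1}{\frac{2 \left(20 - 472\right)}{462} + \left(95991 \cdot \frac{1}{84711} - \frac{126103}{221790}\right)} = \frac{1}{2 \cdot \frac{1}{462} \left(-452\right) + \left(\frac{31997}{28237} - \frac{126103}{221790}\right)} = \frac{1}{- \frac{452}{231} + \frac{3535844219}{6262684230}} = \frac{1}{- \frac{61028886587}{43838789610}} = - \frac{43838789610}{61028886587}$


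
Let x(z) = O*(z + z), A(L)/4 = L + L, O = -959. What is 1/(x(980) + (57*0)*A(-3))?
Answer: -1/1879640 ≈ -5.3202e-7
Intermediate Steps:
A(L) = 8*L (A(L) = 4*(L + L) = 4*(2*L) = 8*L)
x(z) = -1918*z (x(z) = -959*(z + z) = -1918*z)
1/(x(980) + (57*0)*A(-3)) = 1/(-1918*980 + (57*0)*(8*(-3))) = 1/(-1879640 + 0*(-24)) = 1/(-1879640 + 0) = 1/(-1879640) = -1/1879640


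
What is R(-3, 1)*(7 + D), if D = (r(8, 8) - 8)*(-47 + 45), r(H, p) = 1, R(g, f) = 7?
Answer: 147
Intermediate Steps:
D = 14 (D = (1 - 8)*(-47 + 45) = -7*(-2) = 14)
R(-3, 1)*(7 + D) = 7*(7 + 14) = 7*21 = 147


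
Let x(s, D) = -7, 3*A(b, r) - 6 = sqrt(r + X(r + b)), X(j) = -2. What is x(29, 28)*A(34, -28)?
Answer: -14 - 7*I*sqrt(30)/3 ≈ -14.0 - 12.78*I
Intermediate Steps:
A(b, r) = 2 + sqrt(-2 + r)/3 (A(b, r) = 2 + sqrt(r - 2)/3 = 2 + sqrt(-2 + r)/3)
x(29, 28)*A(34, -28) = -7*(2 + sqrt(-2 - 28)/3) = -7*(2 + sqrt(-30)/3) = -7*(2 + (I*sqrt(30))/3) = -7*(2 + I*sqrt(30)/3) = -14 - 7*I*sqrt(30)/3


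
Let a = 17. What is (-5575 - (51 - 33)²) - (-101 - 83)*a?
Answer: -2771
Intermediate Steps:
(-5575 - (51 - 33)²) - (-101 - 83)*a = (-5575 - (51 - 33)²) - (-101 - 83)*17 = (-5575 - 1*18²) - (-184)*17 = (-5575 - 1*324) - 1*(-3128) = (-5575 - 324) + 3128 = -5899 + 3128 = -2771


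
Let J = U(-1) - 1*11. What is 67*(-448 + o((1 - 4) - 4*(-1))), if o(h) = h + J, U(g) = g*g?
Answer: -30619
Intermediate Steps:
U(g) = g²
J = -10 (J = (-1)² - 1*11 = 1 - 11 = -10)
o(h) = -10 + h (o(h) = h - 10 = -10 + h)
67*(-448 + o((1 - 4) - 4*(-1))) = 67*(-448 + (-10 + ((1 - 4) - 4*(-1)))) = 67*(-448 + (-10 + (-3 + 4))) = 67*(-448 + (-10 + 1)) = 67*(-448 - 9) = 67*(-457) = -30619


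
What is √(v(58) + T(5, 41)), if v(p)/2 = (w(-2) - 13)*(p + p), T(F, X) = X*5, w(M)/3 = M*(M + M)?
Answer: √2757 ≈ 52.507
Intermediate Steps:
w(M) = 6*M² (w(M) = 3*(M*(M + M)) = 3*(M*(2*M)) = 3*(2*M²) = 6*M²)
T(F, X) = 5*X
v(p) = 44*p (v(p) = 2*((6*(-2)² - 13)*(p + p)) = 2*((6*4 - 13)*(2*p)) = 2*((24 - 13)*(2*p)) = 2*(11*(2*p)) = 2*(22*p) = 44*p)
√(v(58) + T(5, 41)) = √(44*58 + 5*41) = √(2552 + 205) = √2757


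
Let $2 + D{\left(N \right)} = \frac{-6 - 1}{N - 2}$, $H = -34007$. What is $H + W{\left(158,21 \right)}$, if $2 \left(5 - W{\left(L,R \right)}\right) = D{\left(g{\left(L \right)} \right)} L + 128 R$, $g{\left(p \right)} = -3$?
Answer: $- \frac{176493}{5} \approx -35299.0$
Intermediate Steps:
$D{\left(N \right)} = -2 - \frac{7}{-2 + N}$ ($D{\left(N \right)} = -2 + \frac{-6 - 1}{N - 2} = -2 - \frac{7}{-2 + N}$)
$W{\left(L,R \right)} = 5 - 64 R + \frac{3 L}{10}$ ($W{\left(L,R \right)} = 5 - \frac{\frac{-3 - -6}{-2 - 3} L + 128 R}{2} = 5 - \frac{\frac{-3 + 6}{-5} L + 128 R}{2} = 5 - \frac{\left(- \frac{1}{5}\right) 3 L + 128 R}{2} = 5 - \frac{- \frac{3 L}{5} + 128 R}{2} = 5 - \frac{128 R - \frac{3 L}{5}}{2} = 5 + \left(- 64 R + \frac{3 L}{10}\right) = 5 - 64 R + \frac{3 L}{10}$)
$H + W{\left(158,21 \right)} = -34007 + \left(5 - 1344 + \frac{3}{10} \cdot 158\right) = -34007 + \left(5 - 1344 + \frac{237}{5}\right) = -34007 - \frac{6458}{5} = - \frac{176493}{5}$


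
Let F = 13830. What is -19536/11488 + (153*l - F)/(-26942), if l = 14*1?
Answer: -12252099/9672178 ≈ -1.2667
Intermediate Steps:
l = 14
-19536/11488 + (153*l - F)/(-26942) = -19536/11488 + (153*14 - 1*13830)/(-26942) = -19536*1/11488 + (2142 - 13830)*(-1/26942) = -1221/718 - 11688*(-1/26942) = -1221/718 + 5844/13471 = -12252099/9672178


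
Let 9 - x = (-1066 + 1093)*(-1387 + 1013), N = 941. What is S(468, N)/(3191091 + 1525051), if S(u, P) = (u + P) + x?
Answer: 5758/2358071 ≈ 0.0024418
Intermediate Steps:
x = 10107 (x = 9 - (-1066 + 1093)*(-1387 + 1013) = 9 - 27*(-374) = 9 - 1*(-10098) = 9 + 10098 = 10107)
S(u, P) = 10107 + P + u (S(u, P) = (u + P) + 10107 = (P + u) + 10107 = 10107 + P + u)
S(468, N)/(3191091 + 1525051) = (10107 + 941 + 468)/(3191091 + 1525051) = 11516/4716142 = 11516*(1/4716142) = 5758/2358071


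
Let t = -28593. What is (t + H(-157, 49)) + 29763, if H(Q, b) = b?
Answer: 1219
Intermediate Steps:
(t + H(-157, 49)) + 29763 = (-28593 + 49) + 29763 = -28544 + 29763 = 1219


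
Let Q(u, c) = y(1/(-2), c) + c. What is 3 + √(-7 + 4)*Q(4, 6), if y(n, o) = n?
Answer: 3 + 11*I*√3/2 ≈ 3.0 + 9.5263*I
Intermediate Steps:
Q(u, c) = -½ + c (Q(u, c) = 1/(-2) + c = -½ + c)
3 + √(-7 + 4)*Q(4, 6) = 3 + √(-7 + 4)*(-½ + 6) = 3 + √(-3)*(11/2) = 3 + (I*√3)*(11/2) = 3 + 11*I*√3/2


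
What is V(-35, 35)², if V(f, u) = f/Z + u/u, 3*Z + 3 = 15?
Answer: 961/16 ≈ 60.063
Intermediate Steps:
Z = 4 (Z = -1 + (⅓)*15 = -1 + 5 = 4)
V(f, u) = 1 + f/4 (V(f, u) = f/4 + u/u = f*(¼) + 1 = f/4 + 1 = 1 + f/4)
V(-35, 35)² = (1 + (¼)*(-35))² = (1 - 35/4)² = (-31/4)² = 961/16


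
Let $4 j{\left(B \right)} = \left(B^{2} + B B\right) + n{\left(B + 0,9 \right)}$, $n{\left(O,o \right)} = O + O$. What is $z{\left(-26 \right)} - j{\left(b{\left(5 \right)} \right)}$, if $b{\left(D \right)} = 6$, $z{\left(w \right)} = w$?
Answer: $-47$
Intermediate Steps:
$n{\left(O,o \right)} = 2 O$
$j{\left(B \right)} = \frac{B}{2} + \frac{B^{2}}{2}$ ($j{\left(B \right)} = \frac{\left(B^{2} + B B\right) + 2 \left(B + 0\right)}{4} = \frac{\left(B^{2} + B^{2}\right) + 2 B}{4} = \frac{2 B^{2} + 2 B}{4} = \frac{2 B + 2 B^{2}}{4} = \frac{B}{2} + \frac{B^{2}}{2}$)
$z{\left(-26 \right)} - j{\left(b{\left(5 \right)} \right)} = -26 - \frac{1}{2} \cdot 6 \left(1 + 6\right) = -26 - \frac{1}{2} \cdot 6 \cdot 7 = -26 - 21 = -47$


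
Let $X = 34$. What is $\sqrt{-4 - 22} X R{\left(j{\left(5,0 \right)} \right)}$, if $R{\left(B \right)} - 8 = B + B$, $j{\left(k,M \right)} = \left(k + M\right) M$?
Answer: $272 i \sqrt{26} \approx 1386.9 i$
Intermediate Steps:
$j{\left(k,M \right)} = M \left(M + k\right)$ ($j{\left(k,M \right)} = \left(M + k\right) M = M \left(M + k\right)$)
$R{\left(B \right)} = 8 + 2 B$ ($R{\left(B \right)} = 8 + \left(B + B\right) = 8 + 2 B$)
$\sqrt{-4 - 22} X R{\left(j{\left(5,0 \right)} \right)} = \sqrt{-4 - 22} \cdot 34 \left(8 + 2 \cdot 0 \left(0 + 5\right)\right) = \sqrt{-26} \cdot 34 \left(8 + 2 \cdot 0 \cdot 5\right) = i \sqrt{26} \cdot 34 \left(8 + 2 \cdot 0\right) = 34 i \sqrt{26} \left(8 + 0\right) = 34 i \sqrt{26} \cdot 8 = 272 i \sqrt{26}$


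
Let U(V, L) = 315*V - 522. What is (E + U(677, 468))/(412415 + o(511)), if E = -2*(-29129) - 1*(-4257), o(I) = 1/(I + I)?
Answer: 281303456/421488131 ≈ 0.66741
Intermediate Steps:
o(I) = 1/(2*I)
E = 62515 (E = 58258 + 4257 = 62515)
U(V, L) = -522 + 315*V
(E + U(677, 468))/(412415 + o(511)) = (62515 + (-522 + 315*677))/(412415 + (½)/511) = (62515 + (-522 + 213255))/(412415 + (½)*(1/511)) = (62515 + 212733)/(412415 + 1/1022) = 275248/(421488131/1022) = 275248*(1022/421488131) = 281303456/421488131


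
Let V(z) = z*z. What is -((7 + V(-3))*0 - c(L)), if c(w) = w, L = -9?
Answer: -9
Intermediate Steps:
V(z) = z²
-((7 + V(-3))*0 - c(L)) = -((7 + (-3)²)*0 - 1*(-9)) = -((7 + 9)*0 + 9) = -(16*0 + 9) = -(0 + 9) = -1*9 = -9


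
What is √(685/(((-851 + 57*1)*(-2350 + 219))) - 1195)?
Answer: I*√3421177935524630/1692014 ≈ 34.569*I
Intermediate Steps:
√(685/(((-851 + 57*1)*(-2350 + 219))) - 1195) = √(685/(((-851 + 57)*(-2131))) - 1195) = √(685/((-794*(-2131))) - 1195) = √(685/1692014 - 1195) = √(-2021956045/1692014) = I*√3421177935524630/1692014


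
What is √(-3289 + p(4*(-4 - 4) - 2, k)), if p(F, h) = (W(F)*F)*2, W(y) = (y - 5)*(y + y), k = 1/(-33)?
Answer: 5*I*√7345 ≈ 428.51*I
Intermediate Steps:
k = -1/33 ≈ -0.030303
W(y) = 2*y*(-5 + y) (W(y) = (-5 + y)*(2*y) = 2*y*(-5 + y))
p(F, h) = 4*F²*(-5 + F) (p(F, h) = ((2*F*(-5 + F))*F)*2 = (2*F²*(-5 + F))*2 = 4*F²*(-5 + F))
√(-3289 + p(4*(-4 - 4) - 2, k)) = √(-3289 + 4*(4*(-4 - 4) - 2)²*(-5 + (4*(-4 - 4) - 2))) = √(-3289 + 4*(4*(-8) - 2)²*(-5 + (4*(-8) - 2))) = √(-3289 + 4*(-32 - 2)²*(-5 + (-32 - 2))) = √(-3289 + 4*(-34)²*(-5 - 34)) = √(-3289 + 4*1156*(-39)) = √(-3289 - 180336) = √(-183625) = 5*I*√7345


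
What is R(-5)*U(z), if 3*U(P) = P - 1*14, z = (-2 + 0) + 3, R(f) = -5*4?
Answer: 260/3 ≈ 86.667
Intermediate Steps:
R(f) = -20
z = 1 (z = -2 + 3 = 1)
U(P) = -14/3 + P/3 (U(P) = (P - 1*14)/3 = (P - 14)/3 = (-14 + P)/3 = -14/3 + P/3)
R(-5)*U(z) = -20*(-14/3 + (1/3)*1) = -20*(-14/3 + 1/3) = -20*(-13/3) = 260/3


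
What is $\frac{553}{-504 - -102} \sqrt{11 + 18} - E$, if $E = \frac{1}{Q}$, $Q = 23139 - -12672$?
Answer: $- \frac{1}{35811} - \frac{553 \sqrt{29}}{402} \approx -7.408$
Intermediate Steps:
$Q = 35811$ ($Q = 23139 + 12672 = 35811$)
$E = \frac{1}{35811} \approx 2.7924 \cdot 10^{-5}$
$\frac{553}{-504 - -102} \sqrt{11 + 18} - E = \frac{553}{-504 - -102} \sqrt{11 + 18} - \frac{1}{35811} = \frac{553}{-504 + 102} \sqrt{29} - \frac{1}{35811} = \frac{553}{-402} \sqrt{29} - \frac{1}{35811} = 553 \left(- \frac{1}{402}\right) \sqrt{29} - \frac{1}{35811} = - \frac{553 \sqrt{29}}{402} - \frac{1}{35811} = - \frac{1}{35811} - \frac{553 \sqrt{29}}{402}$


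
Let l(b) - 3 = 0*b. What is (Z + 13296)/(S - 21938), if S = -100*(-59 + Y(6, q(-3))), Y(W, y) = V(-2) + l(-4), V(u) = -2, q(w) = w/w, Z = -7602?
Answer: -2847/8069 ≈ -0.35283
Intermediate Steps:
q(w) = 1
l(b) = 3 (l(b) = 3 + 0*b = 3 + 0 = 3)
Y(W, y) = 1 (Y(W, y) = -2 + 3 = 1)
S = 5800 (S = -100*(-59 + 1) = -100*(-58) = 5800)
(Z + 13296)/(S - 21938) = (-7602 + 13296)/(5800 - 21938) = 5694/(-16138) = 5694*(-1/16138) = -2847/8069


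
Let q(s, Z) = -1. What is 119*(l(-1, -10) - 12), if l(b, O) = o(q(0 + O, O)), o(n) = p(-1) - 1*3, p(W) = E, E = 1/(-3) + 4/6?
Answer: -5236/3 ≈ -1745.3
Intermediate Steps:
E = ⅓ (E = 1*(-⅓) + 4*(⅙) = -⅓ + ⅔ = ⅓ ≈ 0.33333)
p(W) = ⅓
o(n) = -8/3 (o(n) = ⅓ - 1*3 = ⅓ - 3 = -8/3)
l(b, O) = -8/3
119*(l(-1, -10) - 12) = 119*(-8/3 - 12) = 119*(-44/3) = -5236/3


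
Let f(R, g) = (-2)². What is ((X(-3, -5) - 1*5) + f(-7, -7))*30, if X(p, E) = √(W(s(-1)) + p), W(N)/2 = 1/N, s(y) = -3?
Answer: -30 + 10*I*√33 ≈ -30.0 + 57.446*I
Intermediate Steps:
f(R, g) = 4
W(N) = 2/N (W(N) = 2*(1/N) = 2/N)
X(p, E) = √(-⅔ + p) (X(p, E) = √(2/(-3) + p) = √(2*(-⅓) + p) = √(-⅔ + p))
((X(-3, -5) - 1*5) + f(-7, -7))*30 = ((√(-6 + 9*(-3))/3 - 1*5) + 4)*30 = ((√(-6 - 27)/3 - 5) + 4)*30 = ((√(-33)/3 - 5) + 4)*30 = (((I*√33)/3 - 5) + 4)*30 = ((I*√33/3 - 5) + 4)*30 = ((-5 + I*√33/3) + 4)*30 = (-1 + I*√33/3)*30 = -30 + 10*I*√33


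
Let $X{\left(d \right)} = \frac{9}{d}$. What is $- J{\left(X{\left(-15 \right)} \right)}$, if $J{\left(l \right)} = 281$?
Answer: $-281$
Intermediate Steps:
$- J{\left(X{\left(-15 \right)} \right)} = \left(-1\right) 281 = -281$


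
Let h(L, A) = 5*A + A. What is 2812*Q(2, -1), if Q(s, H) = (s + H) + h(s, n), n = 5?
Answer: 87172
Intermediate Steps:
h(L, A) = 6*A
Q(s, H) = 30 + H + s (Q(s, H) = (s + H) + 6*5 = (H + s) + 30 = 30 + H + s)
2812*Q(2, -1) = 2812*(30 - 1 + 2) = 2812*31 = 87172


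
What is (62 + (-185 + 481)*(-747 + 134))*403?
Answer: -73098558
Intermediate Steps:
(62 + (-185 + 481)*(-747 + 134))*403 = (62 + 296*(-613))*403 = (62 - 181448)*403 = -181386*403 = -73098558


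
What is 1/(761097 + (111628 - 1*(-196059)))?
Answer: 1/1068784 ≈ 9.3564e-7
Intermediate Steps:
1/(761097 + (111628 - 1*(-196059))) = 1/(761097 + (111628 + 196059)) = 1/(761097 + 307687) = 1/1068784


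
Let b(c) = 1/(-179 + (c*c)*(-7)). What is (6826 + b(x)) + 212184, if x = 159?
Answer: 38796745459/177146 ≈ 2.1901e+5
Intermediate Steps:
b(c) = 1/(-179 - 7*c²) (b(c) = 1/(-179 + c²*(-7)) = 1/(-179 - 7*c²))
(6826 + b(x)) + 212184 = (6826 - 1/(179 + 7*159²)) + 212184 = (6826 - 1/(179 + 7*25281)) + 212184 = (6826 - 1/(179 + 176967)) + 212184 = (6826 - 1/177146) + 212184 = 1209198595/177146 + 212184 = 38796745459/177146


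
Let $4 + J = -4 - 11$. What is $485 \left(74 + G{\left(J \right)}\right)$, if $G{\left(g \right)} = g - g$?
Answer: $35890$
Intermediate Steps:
$J = -19$ ($J = -4 - 15 = -19$)
$G{\left(g \right)} = 0$
$485 \left(74 + G{\left(J \right)}\right) = 485 \left(74 + 0\right) = 485 \cdot 74 = 35890$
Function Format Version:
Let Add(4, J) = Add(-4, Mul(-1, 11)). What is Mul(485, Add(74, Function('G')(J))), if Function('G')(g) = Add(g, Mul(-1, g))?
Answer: 35890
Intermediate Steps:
J = -19 (J = Add(-4, Add(-4, Mul(-1, 11))) = Add(-4, Add(-4, -11)) = Add(-4, -15) = -19)
Function('G')(g) = 0
Mul(485, Add(74, Function('G')(J))) = Mul(485, Add(74, 0)) = Mul(485, 74) = 35890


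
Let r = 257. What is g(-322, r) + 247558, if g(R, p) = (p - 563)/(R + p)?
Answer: 16091576/65 ≈ 2.4756e+5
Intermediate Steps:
g(R, p) = (-563 + p)/(R + p)
g(-322, r) + 247558 = (-563 + 257)/(-322 + 257) + 247558 = -306/(-65) + 247558 = -1/65*(-306) + 247558 = 306/65 + 247558 = 16091576/65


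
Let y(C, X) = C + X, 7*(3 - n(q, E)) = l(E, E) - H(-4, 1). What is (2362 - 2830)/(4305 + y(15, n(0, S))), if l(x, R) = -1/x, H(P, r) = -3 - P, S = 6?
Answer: -2808/25939 ≈ -0.10825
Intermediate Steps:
n(q, E) = 22/7 + 1/(7*E) (n(q, E) = 3 - (-1/E - (-3 - 1*(-4)))/7 = 3 - (-1/E - (-3 + 4))/7 = 3 - (-1/E - 1*1)/7 = 3 - (-1/E - 1)/7 = 3 - (-1 - 1/E)/7 = 3 + (⅐ + 1/(7*E)) = 22/7 + 1/(7*E))
(2362 - 2830)/(4305 + y(15, n(0, S))) = (2362 - 2830)/(4305 + (15 + (⅐)*(1 + 22*6)/6)) = -468/(4305 + (15 + (⅐)*(⅙)*(1 + 132))) = -468/(4305 + (15 + (⅐)*(⅙)*133)) = -468/(4305 + (15 + 19/6)) = -468/(4305 + 109/6) = -468/25939/6 = -468*6/25939 = -2808/25939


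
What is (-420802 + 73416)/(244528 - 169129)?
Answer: -347386/75399 ≈ -4.6073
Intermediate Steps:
(-420802 + 73416)/(244528 - 169129) = -347386/75399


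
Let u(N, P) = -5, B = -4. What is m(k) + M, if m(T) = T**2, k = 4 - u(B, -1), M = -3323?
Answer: -3242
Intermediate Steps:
k = 9 (k = 4 - 1*(-5) = 4 + 5 = 9)
m(k) + M = 9**2 - 3323 = 81 - 3323 = -3242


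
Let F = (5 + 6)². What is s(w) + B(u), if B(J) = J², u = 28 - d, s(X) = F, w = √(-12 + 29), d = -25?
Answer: 2930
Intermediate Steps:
F = 121 (F = 11² = 121)
w = √17 ≈ 4.1231
s(X) = 121
u = 53 (u = 28 - 1*(-25) = 28 + 25 = 53)
s(w) + B(u) = 121 + 53² = 121 + 2809 = 2930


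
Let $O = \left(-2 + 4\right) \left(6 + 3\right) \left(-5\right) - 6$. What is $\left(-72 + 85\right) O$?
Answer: $-1248$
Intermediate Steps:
$O = -96$ ($O = 2 \cdot 9 \left(-5\right) - 6 = 18 \left(-5\right) - 6 = -90 - 6 = -96$)
$\left(-72 + 85\right) O = \left(-72 + 85\right) \left(-96\right) = 13 \left(-96\right) = -1248$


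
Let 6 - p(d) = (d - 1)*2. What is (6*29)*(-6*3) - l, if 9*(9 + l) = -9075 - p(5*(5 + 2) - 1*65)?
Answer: -18964/9 ≈ -2107.1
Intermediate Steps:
p(d) = 8 - 2*d (p(d) = 6 - (d - 1)*2 = 6 - (-1 + d)*2 = 6 - (-2 + 2*d) = 6 + (2 - 2*d) = 8 - 2*d)
l = -9224/9 (l = -9 + (-9075 - (8 - 2*(5*(5 + 2) - 1*65)))/9 = -9 + (-9075 - (8 - 2*(5*7 - 65)))/9 = -9 + (-9075 - (8 - 2*(35 - 65)))/9 = -9 + (-9075 - (8 - 2*(-30)))/9 = -9 + (-9075 - (8 + 60))/9 = -9 + (-9075 - 1*68)/9 = -9 + (-9075 - 68)/9 = -9 + (1/9)*(-9143) = -9 - 9143/9 = -9224/9 ≈ -1024.9)
(6*29)*(-6*3) - l = (6*29)*(-6*3) - 1*(-9224/9) = 174*(-18) + 9224/9 = -3132 + 9224/9 = -18964/9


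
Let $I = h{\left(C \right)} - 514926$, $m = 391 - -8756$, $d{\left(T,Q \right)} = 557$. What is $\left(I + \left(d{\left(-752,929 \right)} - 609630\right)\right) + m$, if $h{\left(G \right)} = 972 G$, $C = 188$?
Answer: $-932116$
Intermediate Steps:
$m = 9147$ ($m = 391 + 8756 = 9147$)
$I = -332190$ ($I = 972 \cdot 188 - 514926 = 182736 - 514926 = -332190$)
$\left(I + \left(d{\left(-752,929 \right)} - 609630\right)\right) + m = \left(-332190 + \left(557 - 609630\right)\right) + 9147 = \left(-332190 - 609073\right) + 9147 = -941263 + 9147 = -932116$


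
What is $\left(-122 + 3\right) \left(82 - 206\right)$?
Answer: $14756$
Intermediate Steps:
$\left(-122 + 3\right) \left(82 - 206\right) = \left(-119\right) \left(-124\right) = 14756$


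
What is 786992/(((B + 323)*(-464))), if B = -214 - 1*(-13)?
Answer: -49187/3538 ≈ -13.902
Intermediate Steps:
B = -201 (B = -214 + 13 = -201)
786992/(((B + 323)*(-464))) = 786992/(((-201 + 323)*(-464))) = 786992/((122*(-464))) = 786992/(-56608) = 786992*(-1/56608) = -49187/3538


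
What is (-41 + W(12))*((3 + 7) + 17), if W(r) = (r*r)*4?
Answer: 14445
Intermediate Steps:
W(r) = 4*r² (W(r) = r²*4 = 4*r²)
(-41 + W(12))*((3 + 7) + 17) = (-41 + 4*12²)*((3 + 7) + 17) = (-41 + 4*144)*(10 + 17) = (-41 + 576)*27 = 535*27 = 14445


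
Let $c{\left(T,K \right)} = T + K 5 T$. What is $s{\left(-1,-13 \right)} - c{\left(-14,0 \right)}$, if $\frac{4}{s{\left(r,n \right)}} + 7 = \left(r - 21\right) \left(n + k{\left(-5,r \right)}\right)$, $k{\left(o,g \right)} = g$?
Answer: $\frac{4218}{301} \approx 14.013$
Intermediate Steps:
$c{\left(T,K \right)} = T + 5 K T$
$s{\left(r,n \right)} = \frac{4}{-7 + \left(-21 + r\right) \left(n + r\right)}$ ($s{\left(r,n \right)} = \frac{4}{-7 + \left(r - 21\right) \left(n + r\right)} = \frac{4}{-7 + \left(-21 + r\right) \left(n + r\right)}$)
$s{\left(-1,-13 \right)} - c{\left(-14,0 \right)} = \frac{4}{-7 + \left(-1\right)^{2} - -273 - -21 - -13} - - 14 \left(1 + 5 \cdot 0\right) = \frac{4}{-7 + 1 + 273 + 21 + 13} - - 14 \left(1 + 0\right) = \frac{4}{301} - \left(-14\right) 1 = 4 \cdot \frac{1}{301} - -14 = \frac{4}{301} + 14 = \frac{4218}{301}$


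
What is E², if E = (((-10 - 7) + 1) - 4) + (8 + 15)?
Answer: 9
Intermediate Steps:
E = 3 (E = ((-17 + 1) - 4) + 23 = (-16 - 4) + 23 = -20 + 23 = 3)
E² = 3² = 9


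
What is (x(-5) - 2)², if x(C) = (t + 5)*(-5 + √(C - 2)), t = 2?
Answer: 1026 - 518*I*√7 ≈ 1026.0 - 1370.5*I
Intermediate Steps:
x(C) = -35 + 7*√(-2 + C) (x(C) = (2 + 5)*(-5 + √(C - 2)) = 7*(-5 + √(-2 + C)) = -35 + 7*√(-2 + C))
(x(-5) - 2)² = ((-35 + 7*√(-2 - 5)) - 2)² = ((-35 + 7*√(-7)) - 2)² = ((-35 + 7*(I*√7)) - 2)² = ((-35 + 7*I*√7) - 2)² = (-37 + 7*I*√7)²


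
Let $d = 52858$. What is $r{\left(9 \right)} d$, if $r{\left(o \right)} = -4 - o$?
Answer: $-687154$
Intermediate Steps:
$r{\left(9 \right)} d = \left(-4 - 9\right) 52858 = \left(-13\right) 52858 = -687154$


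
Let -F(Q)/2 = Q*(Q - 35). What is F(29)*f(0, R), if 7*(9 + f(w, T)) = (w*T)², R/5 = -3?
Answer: -3132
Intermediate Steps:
R = -15 (R = 5*(-3) = -15)
F(Q) = -2*Q*(-35 + Q) (F(Q) = -2*Q*(Q - 35) = -2*Q*(-35 + Q))
f(w, T) = -9 + T²*w²/7 (f(w, T) = -9 + (w*T)²/7 = -9 + (T*w)²/7 = -9 + (T²*w²)/7 = -9 + T²*w²/7)
F(29)*f(0, R) = (2*29*(35 - 1*29))*(-9 + (⅐)*(-15)²*0²) = (2*29*(35 - 29))*(-9 + (⅐)*225*0) = (2*29*6)*(-9 + 0) = 348*(-9) = -3132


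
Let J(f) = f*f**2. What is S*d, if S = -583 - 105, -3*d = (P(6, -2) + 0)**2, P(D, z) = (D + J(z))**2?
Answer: 11008/3 ≈ 3669.3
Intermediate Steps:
J(f) = f**3
P(D, z) = (D + z**3)**2
d = -16/3 (d = -((6 + (-2)**3)**2 + 0)**2/3 = -((6 - 8)**2 + 0)**2/3 = -((-2)**2 + 0)**2/3 = -(4 + 0)**2/3 = -1/3*4**2 = -1/3*16 = -16/3 ≈ -5.3333)
S = -688
S*d = -688*(-16/3) = 11008/3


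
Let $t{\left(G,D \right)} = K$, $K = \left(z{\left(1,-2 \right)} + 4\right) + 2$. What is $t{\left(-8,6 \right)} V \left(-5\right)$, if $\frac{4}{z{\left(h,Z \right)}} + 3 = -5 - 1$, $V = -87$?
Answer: $\frac{7250}{3} \approx 2416.7$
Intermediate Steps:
$z{\left(h,Z \right)} = - \frac{4}{9}$ ($z{\left(h,Z \right)} = \frac{4}{-3 - 6} = \frac{4}{-9} = 4 \left(- \frac{1}{9}\right) = - \frac{4}{9}$)
$K = \frac{50}{9}$ ($K = \left(- \frac{4}{9} + 4\right) + 2 = \frac{32}{9} + 2 = \frac{50}{9} \approx 5.5556$)
$t{\left(G,D \right)} = \frac{50}{9}$
$t{\left(-8,6 \right)} V \left(-5\right) = \frac{50}{9} \left(-87\right) \left(-5\right) = \left(- \frac{1450}{3}\right) \left(-5\right) = \frac{7250}{3}$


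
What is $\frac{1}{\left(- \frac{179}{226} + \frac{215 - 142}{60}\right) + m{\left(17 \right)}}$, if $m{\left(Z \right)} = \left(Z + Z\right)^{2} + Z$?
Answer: $\frac{6780}{7955819} \approx 0.00085221$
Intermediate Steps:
$m{\left(Z \right)} = Z + 4 Z^{2}$ ($m{\left(Z \right)} = \left(2 Z\right)^{2} + Z = 4 Z^{2} + Z = Z + 4 Z^{2}$)
$\frac{1}{\left(- \frac{179}{226} + \frac{215 - 142}{60}\right) + m{\left(17 \right)}} = \frac{1}{\left(- \frac{179}{226} + \frac{215 - 142}{60}\right) + 17 \left(1 + 4 \cdot 17\right)} = \frac{1}{\left(\left(-179\right) \frac{1}{226} + \left(215 - 142\right) \frac{1}{60}\right) + 17 \left(1 + 68\right)} = \frac{1}{\left(- \frac{179}{226} + 73 \cdot \frac{1}{60}\right) + 17 \cdot 69} = \frac{1}{\left(- \frac{179}{226} + \frac{73}{60}\right) + 1173} = \frac{1}{\frac{2879}{6780} + 1173} = \frac{1}{\frac{7955819}{6780}} = \frac{6780}{7955819}$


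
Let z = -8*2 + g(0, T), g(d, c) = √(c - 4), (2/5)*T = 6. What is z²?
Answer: (16 - √11)² ≈ 160.87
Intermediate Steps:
T = 15 (T = (5/2)*6 = 15)
g(d, c) = √(-4 + c)
z = -16 + √11 (z = -8*2 + √(-4 + 15) = -16 + √11 ≈ -12.683)
z² = (-16 + √11)²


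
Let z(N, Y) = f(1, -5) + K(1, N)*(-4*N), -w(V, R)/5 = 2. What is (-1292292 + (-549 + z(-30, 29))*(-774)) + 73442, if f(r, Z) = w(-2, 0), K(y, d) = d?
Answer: 2000216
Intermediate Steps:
w(V, R) = -10 (w(V, R) = -5*2 = -10)
f(r, Z) = -10
z(N, Y) = -10 - 4*N² (z(N, Y) = -10 + N*(-4*N) = -10 - 4*N²)
(-1292292 + (-549 + z(-30, 29))*(-774)) + 73442 = (-1292292 + (-549 + (-10 - 4*(-30)²))*(-774)) + 73442 = (-1292292 + (-549 + (-10 - 4*900))*(-774)) + 73442 = (-1292292 + (-549 + (-10 - 3600))*(-774)) + 73442 = (-1292292 + (-549 - 3610)*(-774)) + 73442 = (-1292292 - 4159*(-774)) + 73442 = (-1292292 + 3219066) + 73442 = 1926774 + 73442 = 2000216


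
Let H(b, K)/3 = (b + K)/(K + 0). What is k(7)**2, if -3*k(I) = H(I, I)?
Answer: 4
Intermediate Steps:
H(b, K) = 3*(K + b)/K (H(b, K) = 3*((b + K)/(K + 0)) = 3*((K + b)/K) = 3*(K + b)/K)
k(I) = -2 (k(I) = -(3 + 3*I/I)/3 = -(3 + 3)/3 = -1/3*6 = -2)
k(7)**2 = (-2)**2 = 4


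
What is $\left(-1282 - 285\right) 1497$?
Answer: $-2345799$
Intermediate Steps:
$\left(-1282 - 285\right) 1497 = \left(-1567\right) 1497 = -2345799$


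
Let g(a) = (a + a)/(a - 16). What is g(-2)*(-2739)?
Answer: -1826/3 ≈ -608.67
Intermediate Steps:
g(a) = 2*a/(-16 + a) (g(a) = (2*a)/(-16 + a) = 2*a/(-16 + a))
g(-2)*(-2739) = (2*(-2)/(-16 - 2))*(-2739) = (2*(-2)/(-18))*(-2739) = (2*(-2)*(-1/18))*(-2739) = (2/9)*(-2739) = -1826/3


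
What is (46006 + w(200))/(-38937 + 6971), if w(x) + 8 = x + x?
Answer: -2109/1453 ≈ -1.4515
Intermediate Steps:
w(x) = -8 + 2*x (w(x) = -8 + (x + x) = -8 + 2*x)
(46006 + w(200))/(-38937 + 6971) = (46006 + (-8 + 2*200))/(-38937 + 6971) = (46006 + (-8 + 400))/(-31966) = (46006 + 392)*(-1/31966) = 46398*(-1/31966) = -2109/1453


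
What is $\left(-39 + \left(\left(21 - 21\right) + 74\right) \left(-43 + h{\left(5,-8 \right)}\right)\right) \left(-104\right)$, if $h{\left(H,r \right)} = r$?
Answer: $396552$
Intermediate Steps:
$\left(-39 + \left(\left(21 - 21\right) + 74\right) \left(-43 + h{\left(5,-8 \right)}\right)\right) \left(-104\right) = \left(-39 + \left(\left(21 - 21\right) + 74\right) \left(-43 - 8\right)\right) \left(-104\right) = \left(-39 + \left(0 + 74\right) \left(-51\right)\right) \left(-104\right) = \left(-39 + 74 \left(-51\right)\right) \left(-104\right) = \left(-39 - 3774\right) \left(-104\right) = \left(-3813\right) \left(-104\right) = 396552$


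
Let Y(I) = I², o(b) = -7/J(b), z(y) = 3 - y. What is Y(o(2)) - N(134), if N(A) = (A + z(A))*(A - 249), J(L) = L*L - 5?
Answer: 394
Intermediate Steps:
J(L) = -5 + L² (J(L) = L² - 5 = -5 + L²)
o(b) = -7/(-5 + b²)
N(A) = -747 + 3*A (N(A) = (A + (3 - A))*(A - 249) = 3*(-249 + A) = -747 + 3*A)
Y(o(2)) - N(134) = (-7/(-5 + 2²))² - (-747 + 3*134) = (-7/(-5 + 4))² - (-747 + 402) = (-7/(-1))² - 1*(-345) = (-7*(-1))² + 345 = 7² + 345 = 49 + 345 = 394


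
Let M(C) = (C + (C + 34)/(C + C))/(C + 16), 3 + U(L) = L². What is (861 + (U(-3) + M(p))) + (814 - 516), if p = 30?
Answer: 402158/345 ≈ 1165.7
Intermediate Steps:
U(L) = -3 + L²
M(C) = (C + (34 + C)/(2*C))/(16 + C) (M(C) = (C + (34 + C)/((2*C)))/(16 + C) = (C + (34 + C)*(1/(2*C)))/(16 + C) = (C + (34 + C)/(2*C))/(16 + C))
(861 + (U(-3) + M(p))) + (814 - 516) = (861 + ((-3 + (-3)²) + (17 + 30² + (½)*30)/(30*(16 + 30)))) + (814 - 516) = (861 + ((-3 + 9) + (1/30)*(17 + 900 + 15)/46)) + 298 = (861 + (6 + (1/30)*(1/46)*932)) + 298 = (861 + (6 + 233/345)) + 298 = (861 + 2303/345) + 298 = 299348/345 + 298 = 402158/345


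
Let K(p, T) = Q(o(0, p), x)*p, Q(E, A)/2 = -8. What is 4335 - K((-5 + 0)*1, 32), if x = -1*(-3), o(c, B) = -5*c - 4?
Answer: 4255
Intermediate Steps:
o(c, B) = -4 - 5*c
x = 3
Q(E, A) = -16 (Q(E, A) = 2*(-8) = -16)
K(p, T) = -16*p
4335 - K((-5 + 0)*1, 32) = 4335 - (-16)*(-5 + 0)*1 = 4335 - (-16)*(-5*1) = 4335 - (-16)*(-5) = 4335 - 1*80 = 4335 - 80 = 4255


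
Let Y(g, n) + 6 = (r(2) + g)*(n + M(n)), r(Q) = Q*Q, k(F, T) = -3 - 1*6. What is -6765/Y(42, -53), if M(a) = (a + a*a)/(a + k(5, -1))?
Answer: 69905/46384 ≈ 1.5071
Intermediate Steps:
k(F, T) = -9 (k(F, T) = -3 - 6 = -9)
M(a) = (a + a²)/(-9 + a) (M(a) = (a + a*a)/(a - 9) = (a + a²)/(-9 + a))
r(Q) = Q²
Y(g, n) = -6 + (4 + g)*(n + n*(1 + n)/(-9 + n)) (Y(g, n) = -6 + (2² + g)*(n + n*(1 + n)/(-9 + n)) = -6 + (4 + g)*(n + n*(1 + n)/(-9 + n)))
-6765/Y(42, -53) = -6765*(-9 - 53)/(2*(27 - 19*(-53) + 4*(-53)² + 42*(-53)² - 4*42*(-53))) = -6765*(-31/(27 + 1007 + 4*2809 + 42*2809 + 8904)) = -6765*(-31/(27 + 1007 + 11236 + 117978 + 8904)) = -6765/(2*(-1/62)*139152) = -6765/(-139152/31) = -6765*(-31/139152) = 69905/46384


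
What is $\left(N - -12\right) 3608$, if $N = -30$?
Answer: $-64944$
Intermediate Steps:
$\left(N - -12\right) 3608 = \left(-30 - -12\right) 3608 = \left(-30 + 12\right) 3608 = \left(-18\right) 3608 = -64944$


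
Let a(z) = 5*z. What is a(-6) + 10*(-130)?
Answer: -1330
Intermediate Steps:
a(-6) + 10*(-130) = 5*(-6) + 10*(-130) = -30 - 1300 = -1330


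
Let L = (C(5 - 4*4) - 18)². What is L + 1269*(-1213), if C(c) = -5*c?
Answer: -1537928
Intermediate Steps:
L = 1369 (L = (-5*(5 - 4*4) - 18)² = (-5*(5 - 16) - 18)² = (-5*(-11) - 18)² = (55 - 18)² = 37² = 1369)
L + 1269*(-1213) = 1369 + 1269*(-1213) = 1369 - 1539297 = -1537928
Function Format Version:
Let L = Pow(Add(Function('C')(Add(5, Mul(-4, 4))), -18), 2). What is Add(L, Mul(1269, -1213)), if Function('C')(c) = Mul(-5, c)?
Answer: -1537928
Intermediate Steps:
L = 1369 (L = Pow(Add(Mul(-5, Add(5, Mul(-4, 4))), -18), 2) = Pow(Add(Mul(-5, Add(5, -16)), -18), 2) = Pow(Add(Mul(-5, -11), -18), 2) = Pow(Add(55, -18), 2) = Pow(37, 2) = 1369)
Add(L, Mul(1269, -1213)) = Add(1369, Mul(1269, -1213)) = Add(1369, -1539297) = -1537928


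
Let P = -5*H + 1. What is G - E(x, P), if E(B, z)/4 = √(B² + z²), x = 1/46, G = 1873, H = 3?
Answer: 1873 - 2*√414737/23 ≈ 1817.0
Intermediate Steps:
P = -14 (P = -5*3 + 1 = -15 + 1 = -14)
x = 1/46 ≈ 0.021739
E(B, z) = 4*√(B² + z²)
G - E(x, P) = 1873 - 4*√((1/46)² + (-14)²) = 1873 - 4*√(1/2116 + 196) = 1873 - 4*√(414737/2116) = 1873 - 4*√414737/46 = 1873 - 2*√414737/23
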